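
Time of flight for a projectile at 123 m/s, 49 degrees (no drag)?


T = 2*v0*sin(theta)/g = 2*123*sin(49°)/9.81 = 18.93 s

18.93 s


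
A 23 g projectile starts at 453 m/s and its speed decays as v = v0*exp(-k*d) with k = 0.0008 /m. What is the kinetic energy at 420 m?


v = v0*exp(-k*d) = 453*exp(-0.0008*420) = 323.724 m/s
E = 0.5*m*v^2 = 0.5*0.023*323.724^2 = 1205 J

1205 J


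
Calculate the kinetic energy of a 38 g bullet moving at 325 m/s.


E = 0.5*m*v^2 = 0.5*0.038*325^2 = 2007 J

2007 J


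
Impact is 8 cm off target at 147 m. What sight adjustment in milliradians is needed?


1 mrad subtends 1 cm per 10 m of range, so adj = error_cm / (dist_m / 10) = 8 / (147/10) = 0.5442 mrad

0.5442 mrad


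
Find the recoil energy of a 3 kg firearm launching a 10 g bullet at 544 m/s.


v_r = m_p*v_p/m_gun = 0.01*544/3 = 1.81333 m/s, E_r = 0.5*m_gun*v_r^2 = 0.5*3*1.81333^2 = 4.932 J

4.932 J


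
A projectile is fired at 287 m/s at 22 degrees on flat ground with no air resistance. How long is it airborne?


T = 2*v0*sin(theta)/g = 2*287*sin(22°)/9.81 = 21.92 s

21.92 s


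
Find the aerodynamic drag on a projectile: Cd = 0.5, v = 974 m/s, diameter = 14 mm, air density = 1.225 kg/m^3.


A = pi*(d/2)^2 = pi*(14/2000)^2 = 1.53938e-04 m^2
Fd = 0.5*Cd*rho*A*v^2 = 0.5*0.5*1.225*1.53938e-04*974^2 = 44.72 N

44.72 N


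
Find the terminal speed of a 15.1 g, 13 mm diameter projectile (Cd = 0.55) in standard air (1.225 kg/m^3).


A = pi*(d/2)^2 = pi*(13/2000)^2 = 1.32732e-04 m^2
vt = sqrt(2mg/(Cd*rho*A)) = sqrt(2*0.0151*9.81/(0.55 * 1.225 * 1.32732e-04)) = 57.56 m/s

57.56 m/s


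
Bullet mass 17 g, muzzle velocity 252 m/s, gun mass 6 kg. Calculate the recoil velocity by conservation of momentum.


v_recoil = m_p * v_p / m_gun = 0.017 * 252 / 6 = 0.714 m/s

0.714 m/s


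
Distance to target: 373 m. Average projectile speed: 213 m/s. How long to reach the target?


t = d/v = 373/213 = 1.751 s

1.751 s


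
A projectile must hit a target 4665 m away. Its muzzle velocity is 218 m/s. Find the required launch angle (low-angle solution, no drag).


sin(2*theta) = R*g/v0^2 = 4665*9.81/218^2 = 0.962959, theta = arcsin(0.962959)/2 = 37.18°

37.18 degrees


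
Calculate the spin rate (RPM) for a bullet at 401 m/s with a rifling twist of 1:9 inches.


twist_m = 9*0.0254 = 0.2286 m
spin = v/twist = 401/0.2286 = 1754.156 rev/s
RPM = spin*60 = 1754.156*60 ≈ 105249 RPM

105249 RPM


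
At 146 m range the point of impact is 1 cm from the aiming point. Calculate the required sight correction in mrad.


1 mrad subtends 1 cm per 10 m of range, so adj = error_cm / (dist_m / 10) = 1 / (146/10) = 0.06849 mrad

0.06849 mrad


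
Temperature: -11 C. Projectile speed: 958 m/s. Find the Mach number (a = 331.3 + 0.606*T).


a = 331.3 + 0.606*(-11) = 324.634 m/s
M = v/a = 958/324.634 = 2.951

2.951


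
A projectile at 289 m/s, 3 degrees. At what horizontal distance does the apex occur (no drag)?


R = v0^2*sin(2*theta)/g = 289^2*sin(2*3°)/9.81 = 889.941 m
apex_dist = R/2 = 889.941/2 = 445 m

445 m


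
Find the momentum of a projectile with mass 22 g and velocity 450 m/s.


p = m*v = 0.022*450 = 9.9 kg·m/s

9.9 kg·m/s


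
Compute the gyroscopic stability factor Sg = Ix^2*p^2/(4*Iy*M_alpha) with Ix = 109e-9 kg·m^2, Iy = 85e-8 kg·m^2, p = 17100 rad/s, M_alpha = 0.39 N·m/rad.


Sg = Ix^2 * p^2 / (4 * Iy * M_alpha) = (109e-9)^2 * 17100^2 / (4 * 85e-8 * 0.39) = 2.62

2.62


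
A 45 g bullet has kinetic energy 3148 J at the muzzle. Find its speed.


v = sqrt(2*E/m) = sqrt(2*3148/0.045) = 374 m/s

374 m/s


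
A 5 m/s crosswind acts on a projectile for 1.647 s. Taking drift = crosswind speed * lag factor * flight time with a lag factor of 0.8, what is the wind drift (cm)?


drift = v_wind * lag * t = 5 * 0.8 * 1.647 = 6.588 m ≈ 658.8 cm

658.8 cm


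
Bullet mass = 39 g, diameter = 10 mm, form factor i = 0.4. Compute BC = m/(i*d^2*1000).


BC = m/(i*d^2*1000) = 39/(0.4 * 10^2 * 1000) = 0.000975

0.000975


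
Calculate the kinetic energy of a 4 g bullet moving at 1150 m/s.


E = 0.5*m*v^2 = 0.5*0.004*1150^2 = 2645 J

2645 J


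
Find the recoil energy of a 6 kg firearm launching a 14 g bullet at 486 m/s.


v_r = m_p*v_p/m_gun = 0.014*486/6 = 1.134 m/s, E_r = 0.5*m_gun*v_r^2 = 0.5*6*1.134^2 = 3.858 J

3.858 J


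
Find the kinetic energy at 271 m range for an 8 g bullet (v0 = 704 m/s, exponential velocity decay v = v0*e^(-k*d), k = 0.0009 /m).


v = v0*exp(-k*d) = 704*exp(-0.0009*271) = 551.63 m/s
E = 0.5*m*v^2 = 0.5*0.008*551.63^2 = 1217 J

1217 J


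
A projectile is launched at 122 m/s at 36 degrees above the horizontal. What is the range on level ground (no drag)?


R = v0^2 * sin(2*theta) / g = 122^2 * sin(2*36°) / 9.81 = 1443 m

1443 m


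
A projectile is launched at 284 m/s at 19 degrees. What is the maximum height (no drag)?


H = (v0*sin(theta))^2 / (2g) = (284*sin(19°))^2 / (2*9.81) = 435.7 m

435.7 m


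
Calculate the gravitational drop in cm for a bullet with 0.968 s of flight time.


drop = 0.5*g*t^2 = 0.5*9.81*0.968^2 = 4.5961 m ≈ 459.6 cm

459.6 cm


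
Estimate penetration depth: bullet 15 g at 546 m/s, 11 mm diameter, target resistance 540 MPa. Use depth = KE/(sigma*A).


A = pi*(d/2)^2 = pi*(11/2)^2 = 95.0332 mm^2
E = 0.5*m*v^2 = 0.5*0.015*546^2 = 2235.87 J
depth = E/(sigma*A) = 2235.87 J / (540 MPa * 95.0332 mm^2) = 2235.87/(540 * 95.0332) m = 0.043569 m ≈ 43.57 mm

43.57 mm


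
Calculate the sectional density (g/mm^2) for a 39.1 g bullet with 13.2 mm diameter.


SD = m/d^2 = 39.1/13.2^2 = 0.2244 g/mm^2

0.2244 g/mm^2


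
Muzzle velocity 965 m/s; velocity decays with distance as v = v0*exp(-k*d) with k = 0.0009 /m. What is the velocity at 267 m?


v = v0*exp(-k*d) = 965*exp(-0.0009*267) = 758.9 m/s

758.9 m/s


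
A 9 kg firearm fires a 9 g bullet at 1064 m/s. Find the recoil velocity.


v_recoil = m_p * v_p / m_gun = 0.009 * 1064 / 9 = 1.064 m/s

1.064 m/s


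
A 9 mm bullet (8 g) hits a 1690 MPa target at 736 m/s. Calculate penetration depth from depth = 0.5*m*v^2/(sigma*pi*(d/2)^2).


A = pi*(d/2)^2 = pi*(9/2)^2 = 63.6173 mm^2
E = 0.5*m*v^2 = 0.5*0.008*736^2 = 2166.78 J
depth = E/(sigma*A) = 2166.78 J / (1690 MPa * 63.6173 mm^2) = 2166.78/(1690 * 63.6173) m = 0.0201537 m ≈ 20.15 mm

20.15 mm


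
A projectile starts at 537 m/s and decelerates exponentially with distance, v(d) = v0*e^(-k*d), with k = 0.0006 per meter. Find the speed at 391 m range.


v = v0*exp(-k*d) = 537*exp(-0.0006*391) = 424.7 m/s

424.7 m/s


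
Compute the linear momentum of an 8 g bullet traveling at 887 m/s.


p = m*v = 0.008*887 = 7.096 kg·m/s

7.096 kg·m/s


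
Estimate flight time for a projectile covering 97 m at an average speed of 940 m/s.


t = d/v = 97/940 = 0.1032 s

0.1032 s


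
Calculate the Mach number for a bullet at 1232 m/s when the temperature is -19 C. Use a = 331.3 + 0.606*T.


a = 331.3 + 0.606*(-19) = 319.786 m/s
M = v/a = 1232/319.786 = 3.853

3.853


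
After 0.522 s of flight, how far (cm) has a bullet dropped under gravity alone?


drop = 0.5*g*t^2 = 0.5*9.81*0.522^2 = 1.33653 m ≈ 133.7 cm

133.7 cm


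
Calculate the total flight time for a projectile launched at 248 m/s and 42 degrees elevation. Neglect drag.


T = 2*v0*sin(theta)/g = 2*248*sin(42°)/9.81 = 33.83 s

33.83 s


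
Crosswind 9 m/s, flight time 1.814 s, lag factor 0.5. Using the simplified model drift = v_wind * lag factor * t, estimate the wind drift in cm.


drift = v_wind * lag * t = 9 * 0.5 * 1.814 = 8.163 m ≈ 816.3 cm

816.3 cm


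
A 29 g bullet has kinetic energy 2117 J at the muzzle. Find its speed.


v = sqrt(2*E/m) = sqrt(2*2117/0.029) = 382.1 m/s

382.1 m/s


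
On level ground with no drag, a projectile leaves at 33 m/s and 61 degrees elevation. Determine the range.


R = v0^2 * sin(2*theta) / g = 33^2 * sin(2*61°) / 9.81 = 94.14 m

94.14 m


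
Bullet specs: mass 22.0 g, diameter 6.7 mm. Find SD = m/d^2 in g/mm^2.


SD = m/d^2 = 22.0/6.7^2 = 0.4901 g/mm^2

0.4901 g/mm^2


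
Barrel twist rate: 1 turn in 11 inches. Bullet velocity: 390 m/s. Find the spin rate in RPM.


twist_m = 11*0.0254 = 0.2794 m
spin = v/twist = 390/0.2794 = 1395.848 rev/s
RPM = spin*60 = 1395.848*60 ≈ 83751 RPM

83751 RPM


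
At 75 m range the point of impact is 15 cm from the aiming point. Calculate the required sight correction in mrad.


1 mrad subtends 1 cm per 10 m of range, so adj = error_cm / (dist_m / 10) = 15 / (75/10) = 2 mrad

2 mrad


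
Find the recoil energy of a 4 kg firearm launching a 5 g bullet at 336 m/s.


v_r = m_p*v_p/m_gun = 0.005*336/4 = 0.42 m/s, E_r = 0.5*m_gun*v_r^2 = 0.5*4*0.42^2 = 0.3528 J

0.3528 J


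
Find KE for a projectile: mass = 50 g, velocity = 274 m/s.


E = 0.5*m*v^2 = 0.5*0.05*274^2 = 1877 J

1877 J


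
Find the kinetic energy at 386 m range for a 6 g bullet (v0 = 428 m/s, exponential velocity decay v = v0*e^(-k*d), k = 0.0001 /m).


v = v0*exp(-k*d) = 428*exp(-0.0001*386) = 411.794 m/s
E = 0.5*m*v^2 = 0.5*0.006*411.794^2 = 508.7 J

508.7 J


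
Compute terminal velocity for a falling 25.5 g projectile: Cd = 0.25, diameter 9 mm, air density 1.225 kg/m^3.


A = pi*(d/2)^2 = pi*(9/2000)^2 = 6.36173e-05 m^2
vt = sqrt(2mg/(Cd*rho*A)) = sqrt(2*0.0255*9.81/(0.25 * 1.225 * 6.36173e-05)) = 160.2 m/s

160.2 m/s


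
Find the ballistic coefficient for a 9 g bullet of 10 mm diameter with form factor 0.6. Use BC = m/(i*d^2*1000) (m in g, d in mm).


BC = m/(i*d^2*1000) = 9/(0.6 * 10^2 * 1000) = 0.00015

0.00015


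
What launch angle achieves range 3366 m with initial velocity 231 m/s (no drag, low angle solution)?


sin(2*theta) = R*g/v0^2 = 3366*9.81/231^2 = 0.618813, theta = arcsin(0.618813)/2 = 19.11°

19.11 degrees


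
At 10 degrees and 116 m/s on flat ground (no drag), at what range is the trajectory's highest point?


R = v0^2*sin(2*theta)/g = 116^2*sin(2*10°)/9.81 = 469.136 m
apex_dist = R/2 = 469.136/2 = 234.6 m

234.6 m


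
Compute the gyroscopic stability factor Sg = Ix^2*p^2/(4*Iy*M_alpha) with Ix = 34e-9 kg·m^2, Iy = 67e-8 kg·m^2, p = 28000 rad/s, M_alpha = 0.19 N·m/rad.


Sg = Ix^2 * p^2 / (4 * Iy * M_alpha) = (34e-9)^2 * 28000^2 / (4 * 67e-8 * 0.19) = 1.78

1.78


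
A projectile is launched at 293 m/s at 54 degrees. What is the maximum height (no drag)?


H = (v0*sin(theta))^2 / (2g) = (293*sin(54°))^2 / (2*9.81) = 2864 m

2864 m


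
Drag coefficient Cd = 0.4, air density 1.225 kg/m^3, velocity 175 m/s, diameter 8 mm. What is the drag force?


A = pi*(d/2)^2 = pi*(8/2000)^2 = 5.02655e-05 m^2
Fd = 0.5*Cd*rho*A*v^2 = 0.5*0.4*1.225*5.02655e-05*175^2 = 0.3771 N

0.3771 N


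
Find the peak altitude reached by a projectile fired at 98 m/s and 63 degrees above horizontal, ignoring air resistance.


H = (v0*sin(theta))^2 / (2g) = (98*sin(63°))^2 / (2*9.81) = 388.6 m

388.6 m


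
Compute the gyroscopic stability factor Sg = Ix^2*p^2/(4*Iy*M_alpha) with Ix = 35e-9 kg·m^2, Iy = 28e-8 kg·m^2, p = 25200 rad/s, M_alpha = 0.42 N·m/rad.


Sg = Ix^2 * p^2 / (4 * Iy * M_alpha) = (35e-9)^2 * 25200^2 / (4 * 28e-8 * 0.42) = 1.654

1.654


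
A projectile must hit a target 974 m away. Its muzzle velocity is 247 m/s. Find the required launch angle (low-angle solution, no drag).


sin(2*theta) = R*g/v0^2 = 974*9.81/247^2 = 0.156615, theta = arcsin(0.156615)/2 = 4.505°

4.505 degrees


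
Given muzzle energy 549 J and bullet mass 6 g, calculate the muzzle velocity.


v = sqrt(2*E/m) = sqrt(2*549/0.006) = 427.8 m/s

427.8 m/s


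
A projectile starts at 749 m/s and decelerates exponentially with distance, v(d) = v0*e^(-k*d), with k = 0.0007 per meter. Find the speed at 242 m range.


v = v0*exp(-k*d) = 749*exp(-0.0007*242) = 632.3 m/s

632.3 m/s


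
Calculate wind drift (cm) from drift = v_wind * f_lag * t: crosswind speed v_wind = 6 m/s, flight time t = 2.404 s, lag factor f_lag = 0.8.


drift = v_wind * lag * t = 6 * 0.8 * 2.404 = 11.5392 m ≈ 1154 cm

1154 cm


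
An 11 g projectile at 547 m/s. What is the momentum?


p = m*v = 0.011*547 = 6.017 kg·m/s

6.017 kg·m/s


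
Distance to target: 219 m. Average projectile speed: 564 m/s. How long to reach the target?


t = d/v = 219/564 = 0.3883 s

0.3883 s


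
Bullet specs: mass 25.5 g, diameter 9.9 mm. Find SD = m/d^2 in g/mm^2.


SD = m/d^2 = 25.5/9.9^2 = 0.2602 g/mm^2

0.2602 g/mm^2


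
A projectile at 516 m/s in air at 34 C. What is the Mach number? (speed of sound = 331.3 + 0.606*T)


a = 331.3 + 0.606*(34) = 351.904 m/s
M = v/a = 516/351.904 = 1.466

1.466


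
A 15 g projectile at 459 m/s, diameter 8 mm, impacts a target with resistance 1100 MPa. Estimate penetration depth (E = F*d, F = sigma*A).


A = pi*(d/2)^2 = pi*(8/2)^2 = 50.2655 mm^2
E = 0.5*m*v^2 = 0.5*0.015*459^2 = 1580.11 J
depth = E/(sigma*A) = 1580.11 J / (1100 MPa * 50.2655 mm^2) = 1580.11/(1100 * 50.2655) m = 0.0285775 m ≈ 28.58 mm

28.58 mm


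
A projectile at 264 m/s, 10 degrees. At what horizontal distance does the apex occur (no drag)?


R = v0^2*sin(2*theta)/g = 264^2*sin(2*10°)/9.81 = 2429.91 m
apex_dist = R/2 = 2429.91/2 = 1215 m

1215 m


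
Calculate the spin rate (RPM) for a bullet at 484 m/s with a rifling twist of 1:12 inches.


twist_m = 12*0.0254 = 0.3048 m
spin = v/twist = 484/0.3048 = 1587.927 rev/s
RPM = spin*60 = 1587.927*60 ≈ 95276 RPM

95276 RPM


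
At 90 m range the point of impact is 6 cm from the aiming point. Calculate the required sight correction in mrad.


1 mrad subtends 1 cm per 10 m of range, so adj = error_cm / (dist_m / 10) = 6 / (90/10) = 0.6667 mrad

0.6667 mrad


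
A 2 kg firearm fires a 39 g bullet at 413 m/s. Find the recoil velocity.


v_recoil = m_p * v_p / m_gun = 0.039 * 413 / 2 = 8.053 m/s

8.053 m/s


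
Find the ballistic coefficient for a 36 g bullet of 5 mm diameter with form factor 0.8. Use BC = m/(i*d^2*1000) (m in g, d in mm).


BC = m/(i*d^2*1000) = 36/(0.8 * 5^2 * 1000) = 0.0018

0.0018


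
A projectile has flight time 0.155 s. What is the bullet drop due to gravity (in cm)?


drop = 0.5*g*t^2 = 0.5*9.81*0.155^2 = 0.117843 m ≈ 11.78 cm

11.78 cm


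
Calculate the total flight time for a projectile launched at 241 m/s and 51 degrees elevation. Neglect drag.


T = 2*v0*sin(theta)/g = 2*241*sin(51°)/9.81 = 38.18 s

38.18 s


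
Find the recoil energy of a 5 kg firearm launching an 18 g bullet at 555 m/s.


v_r = m_p*v_p/m_gun = 0.018*555/5 = 1.998 m/s, E_r = 0.5*m_gun*v_r^2 = 0.5*5*1.998^2 = 9.98 J

9.98 J


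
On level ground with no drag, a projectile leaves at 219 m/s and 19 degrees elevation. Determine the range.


R = v0^2 * sin(2*theta) / g = 219^2 * sin(2*19°) / 9.81 = 3010 m

3010 m


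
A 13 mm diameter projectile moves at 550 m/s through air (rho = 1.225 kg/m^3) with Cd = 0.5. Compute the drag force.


A = pi*(d/2)^2 = pi*(13/2000)^2 = 1.32732e-04 m^2
Fd = 0.5*Cd*rho*A*v^2 = 0.5*0.5*1.225*1.32732e-04*550^2 = 12.3 N

12.3 N


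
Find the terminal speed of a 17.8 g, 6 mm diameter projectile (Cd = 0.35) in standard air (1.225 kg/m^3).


A = pi*(d/2)^2 = pi*(6/2000)^2 = 2.82743e-05 m^2
vt = sqrt(2mg/(Cd*rho*A)) = sqrt(2*0.0178*9.81/(0.35 * 1.225 * 2.82743e-05)) = 169.7 m/s

169.7 m/s


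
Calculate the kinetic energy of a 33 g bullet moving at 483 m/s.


E = 0.5*m*v^2 = 0.5*0.033*483^2 = 3849 J

3849 J


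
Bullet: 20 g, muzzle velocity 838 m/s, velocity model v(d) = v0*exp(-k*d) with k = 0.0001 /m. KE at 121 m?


v = v0*exp(-k*d) = 838*exp(-0.0001*121) = 827.921 m/s
E = 0.5*m*v^2 = 0.5*0.02*827.921^2 = 6855 J

6855 J


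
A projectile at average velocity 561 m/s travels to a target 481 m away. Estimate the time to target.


t = d/v = 481/561 = 0.8574 s

0.8574 s


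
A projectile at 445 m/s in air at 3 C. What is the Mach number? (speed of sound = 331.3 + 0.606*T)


a = 331.3 + 0.606*(3) = 333.118 m/s
M = v/a = 445/333.118 = 1.336

1.336


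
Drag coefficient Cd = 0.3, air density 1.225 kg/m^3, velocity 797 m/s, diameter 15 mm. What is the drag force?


A = pi*(d/2)^2 = pi*(15/2000)^2 = 1.76715e-04 m^2
Fd = 0.5*Cd*rho*A*v^2 = 0.5*0.3*1.225*1.76715e-04*797^2 = 20.63 N

20.63 N


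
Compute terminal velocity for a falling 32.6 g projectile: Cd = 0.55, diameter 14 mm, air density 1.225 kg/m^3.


A = pi*(d/2)^2 = pi*(14/2000)^2 = 1.53938e-04 m^2
vt = sqrt(2mg/(Cd*rho*A)) = sqrt(2*0.0326*9.81/(0.55 * 1.225 * 1.53938e-04)) = 78.53 m/s

78.53 m/s


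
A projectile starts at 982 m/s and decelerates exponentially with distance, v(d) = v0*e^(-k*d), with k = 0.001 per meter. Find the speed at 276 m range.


v = v0*exp(-k*d) = 982*exp(-0.001*276) = 745.2 m/s

745.2 m/s


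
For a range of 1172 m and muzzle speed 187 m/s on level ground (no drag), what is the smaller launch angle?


sin(2*theta) = R*g/v0^2 = 1172*9.81/187^2 = 0.328786, theta = arcsin(0.328786)/2 = 9.598°

9.598 degrees


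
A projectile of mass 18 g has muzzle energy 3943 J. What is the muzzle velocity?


v = sqrt(2*E/m) = sqrt(2*3943/0.018) = 661.9 m/s

661.9 m/s


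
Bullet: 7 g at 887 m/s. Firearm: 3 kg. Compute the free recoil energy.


v_r = m_p*v_p/m_gun = 0.007*887/3 = 2.06967 m/s, E_r = 0.5*m_gun*v_r^2 = 0.5*3*2.06967^2 = 6.425 J

6.425 J


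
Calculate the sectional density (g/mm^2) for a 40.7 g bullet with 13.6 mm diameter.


SD = m/d^2 = 40.7/13.6^2 = 0.22 g/mm^2

0.22 g/mm^2


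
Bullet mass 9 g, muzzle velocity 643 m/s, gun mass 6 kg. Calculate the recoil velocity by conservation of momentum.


v_recoil = m_p * v_p / m_gun = 0.009 * 643 / 6 = 0.9645 m/s

0.9645 m/s


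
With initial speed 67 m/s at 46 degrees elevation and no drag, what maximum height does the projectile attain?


H = (v0*sin(theta))^2 / (2g) = (67*sin(46°))^2 / (2*9.81) = 118.4 m

118.4 m


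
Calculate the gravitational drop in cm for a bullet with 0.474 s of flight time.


drop = 0.5*g*t^2 = 0.5*9.81*0.474^2 = 1.10204 m ≈ 110.2 cm

110.2 cm


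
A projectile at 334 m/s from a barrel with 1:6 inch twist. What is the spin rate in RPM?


twist_m = 6*0.0254 = 0.1524 m
spin = v/twist = 334/0.1524 = 2191.601 rev/s
RPM = spin*60 = 2191.601*60 ≈ 131496 RPM

131496 RPM


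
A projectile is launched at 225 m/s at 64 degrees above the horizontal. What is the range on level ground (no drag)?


R = v0^2 * sin(2*theta) / g = 225^2 * sin(2*64°) / 9.81 = 4067 m

4067 m


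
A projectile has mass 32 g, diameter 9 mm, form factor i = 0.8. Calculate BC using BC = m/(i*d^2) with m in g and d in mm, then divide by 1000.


BC = m/(i*d^2*1000) = 32/(0.8 * 9^2 * 1000) = 0.0004938

0.0004938


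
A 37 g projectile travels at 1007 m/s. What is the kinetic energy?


E = 0.5*m*v^2 = 0.5*0.037*1007^2 = 18760 J

18760 J


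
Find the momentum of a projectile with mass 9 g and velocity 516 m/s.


p = m*v = 0.009*516 = 4.644 kg·m/s

4.644 kg·m/s


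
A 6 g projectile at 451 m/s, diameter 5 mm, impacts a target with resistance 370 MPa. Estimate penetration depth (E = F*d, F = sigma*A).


A = pi*(d/2)^2 = pi*(5/2)^2 = 19.635 mm^2
E = 0.5*m*v^2 = 0.5*0.006*451^2 = 610.203 J
depth = E/(sigma*A) = 610.203 J / (370 MPa * 19.635 mm^2) = 610.203/(370 * 19.635) m = 0.0839929 m ≈ 83.99 mm

83.99 mm


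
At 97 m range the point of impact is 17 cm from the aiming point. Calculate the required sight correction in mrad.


1 mrad subtends 1 cm per 10 m of range, so adj = error_cm / (dist_m / 10) = 17 / (97/10) = 1.753 mrad

1.753 mrad


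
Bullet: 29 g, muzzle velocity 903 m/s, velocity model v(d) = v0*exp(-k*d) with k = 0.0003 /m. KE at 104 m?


v = v0*exp(-k*d) = 903*exp(-0.0003*104) = 875.261 m/s
E = 0.5*m*v^2 = 0.5*0.029*875.261^2 = 11108 J

11108 J


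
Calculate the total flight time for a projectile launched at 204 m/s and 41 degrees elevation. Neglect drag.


T = 2*v0*sin(theta)/g = 2*204*sin(41°)/9.81 = 27.29 s

27.29 s


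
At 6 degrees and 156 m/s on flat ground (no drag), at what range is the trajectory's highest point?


R = v0^2*sin(2*theta)/g = 156^2*sin(2*6°)/9.81 = 515.774 m
apex_dist = R/2 = 515.774/2 = 257.9 m

257.9 m


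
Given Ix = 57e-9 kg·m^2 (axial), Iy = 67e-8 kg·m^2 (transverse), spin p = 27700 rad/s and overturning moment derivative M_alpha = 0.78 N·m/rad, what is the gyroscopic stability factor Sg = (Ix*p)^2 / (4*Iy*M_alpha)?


Sg = Ix^2 * p^2 / (4 * Iy * M_alpha) = (57e-9)^2 * 27700^2 / (4 * 67e-8 * 0.78) = 1.193

1.193


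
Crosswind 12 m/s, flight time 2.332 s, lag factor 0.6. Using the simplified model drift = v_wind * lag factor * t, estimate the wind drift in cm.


drift = v_wind * lag * t = 12 * 0.6 * 2.332 = 16.7904 m ≈ 1679 cm

1679 cm


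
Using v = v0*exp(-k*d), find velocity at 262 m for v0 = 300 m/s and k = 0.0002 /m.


v = v0*exp(-k*d) = 300*exp(-0.0002*262) = 284.7 m/s

284.7 m/s


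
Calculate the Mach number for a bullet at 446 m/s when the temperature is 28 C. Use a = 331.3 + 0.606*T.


a = 331.3 + 0.606*(28) = 348.268 m/s
M = v/a = 446/348.268 = 1.281

1.281


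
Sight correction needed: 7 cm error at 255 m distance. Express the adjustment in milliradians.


1 mrad subtends 1 cm per 10 m of range, so adj = error_cm / (dist_m / 10) = 7 / (255/10) = 0.2745 mrad

0.2745 mrad


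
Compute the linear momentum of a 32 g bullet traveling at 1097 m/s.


p = m*v = 0.032*1097 = 35.1 kg·m/s

35.1 kg·m/s


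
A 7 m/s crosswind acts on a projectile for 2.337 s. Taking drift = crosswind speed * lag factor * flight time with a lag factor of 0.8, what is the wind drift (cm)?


drift = v_wind * lag * t = 7 * 0.8 * 2.337 = 13.0872 m ≈ 1309 cm

1309 cm


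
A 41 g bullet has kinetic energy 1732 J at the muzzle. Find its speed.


v = sqrt(2*E/m) = sqrt(2*1732/0.041) = 290.7 m/s

290.7 m/s


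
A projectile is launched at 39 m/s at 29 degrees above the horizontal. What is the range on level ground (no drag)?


R = v0^2 * sin(2*theta) / g = 39^2 * sin(2*29°) / 9.81 = 131.5 m

131.5 m


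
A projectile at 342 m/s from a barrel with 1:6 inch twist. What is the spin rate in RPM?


twist_m = 6*0.0254 = 0.1524 m
spin = v/twist = 342/0.1524 = 2244.094 rev/s
RPM = spin*60 = 2244.094*60 ≈ 134646 RPM

134646 RPM


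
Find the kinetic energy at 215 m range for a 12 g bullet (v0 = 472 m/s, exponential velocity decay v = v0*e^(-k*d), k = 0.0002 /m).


v = v0*exp(-k*d) = 472*exp(-0.0002*215) = 452.134 m/s
E = 0.5*m*v^2 = 0.5*0.012*452.134^2 = 1227 J

1227 J


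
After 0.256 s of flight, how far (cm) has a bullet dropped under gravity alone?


drop = 0.5*g*t^2 = 0.5*9.81*0.256^2 = 0.321454 m ≈ 32.15 cm

32.15 cm


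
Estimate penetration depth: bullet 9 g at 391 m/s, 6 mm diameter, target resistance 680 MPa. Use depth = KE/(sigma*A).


A = pi*(d/2)^2 = pi*(6/2)^2 = 28.2743 mm^2
E = 0.5*m*v^2 = 0.5*0.009*391^2 = 687.964 J
depth = E/(sigma*A) = 687.964 J / (680 MPa * 28.2743 mm^2) = 687.964/(680 * 28.2743) m = 0.035782 m ≈ 35.78 mm

35.78 mm


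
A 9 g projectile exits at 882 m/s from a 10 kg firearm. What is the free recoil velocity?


v_recoil = m_p * v_p / m_gun = 0.009 * 882 / 10 = 0.7938 m/s

0.7938 m/s


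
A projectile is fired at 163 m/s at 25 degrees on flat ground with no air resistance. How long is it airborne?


T = 2*v0*sin(theta)/g = 2*163*sin(25°)/9.81 = 14.04 s

14.04 s


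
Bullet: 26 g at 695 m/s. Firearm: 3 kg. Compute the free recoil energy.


v_r = m_p*v_p/m_gun = 0.026*695/3 = 6.02333 m/s, E_r = 0.5*m_gun*v_r^2 = 0.5*3*6.02333^2 = 54.42 J

54.42 J


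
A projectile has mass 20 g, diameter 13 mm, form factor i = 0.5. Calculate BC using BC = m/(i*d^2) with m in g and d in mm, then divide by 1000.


BC = m/(i*d^2*1000) = 20/(0.5 * 13^2 * 1000) = 0.0002367

0.0002367


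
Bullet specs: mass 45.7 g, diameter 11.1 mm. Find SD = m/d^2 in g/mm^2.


SD = m/d^2 = 45.7/11.1^2 = 0.3709 g/mm^2

0.3709 g/mm^2


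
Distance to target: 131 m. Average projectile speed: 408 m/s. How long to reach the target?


t = d/v = 131/408 = 0.3211 s

0.3211 s


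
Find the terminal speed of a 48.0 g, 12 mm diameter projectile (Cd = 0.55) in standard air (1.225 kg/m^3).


A = pi*(d/2)^2 = pi*(12/2000)^2 = 1.13097e-04 m^2
vt = sqrt(2mg/(Cd*rho*A)) = sqrt(2*0.048*9.81/(0.55 * 1.225 * 1.13097e-04)) = 111.2 m/s

111.2 m/s


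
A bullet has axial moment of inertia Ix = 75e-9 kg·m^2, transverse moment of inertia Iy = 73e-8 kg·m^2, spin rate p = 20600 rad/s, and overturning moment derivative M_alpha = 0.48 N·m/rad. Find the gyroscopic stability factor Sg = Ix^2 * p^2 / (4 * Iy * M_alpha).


Sg = Ix^2 * p^2 / (4 * Iy * M_alpha) = (75e-9)^2 * 20600^2 / (4 * 73e-8 * 0.48) = 1.703

1.703


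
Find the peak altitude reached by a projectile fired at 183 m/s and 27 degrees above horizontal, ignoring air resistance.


H = (v0*sin(theta))^2 / (2g) = (183*sin(27°))^2 / (2*9.81) = 351.8 m

351.8 m


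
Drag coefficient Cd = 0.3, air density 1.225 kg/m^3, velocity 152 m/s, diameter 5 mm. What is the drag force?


A = pi*(d/2)^2 = pi*(5/2000)^2 = 1.96350e-05 m^2
Fd = 0.5*Cd*rho*A*v^2 = 0.5*0.3*1.225*1.96350e-05*152^2 = 0.08336 N

0.08336 N


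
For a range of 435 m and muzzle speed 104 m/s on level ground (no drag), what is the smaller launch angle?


sin(2*theta) = R*g/v0^2 = 435*9.81/104^2 = 0.39454, theta = arcsin(0.39454)/2 = 11.62°

11.62 degrees


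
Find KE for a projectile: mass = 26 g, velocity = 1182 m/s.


E = 0.5*m*v^2 = 0.5*0.026*1182^2 = 18163 J

18163 J


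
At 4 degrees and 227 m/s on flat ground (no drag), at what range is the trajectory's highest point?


R = v0^2*sin(2*theta)/g = 227^2*sin(2*4°)/9.81 = 731.035 m
apex_dist = R/2 = 731.035/2 = 365.5 m

365.5 m


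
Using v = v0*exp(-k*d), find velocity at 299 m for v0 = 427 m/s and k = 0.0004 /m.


v = v0*exp(-k*d) = 427*exp(-0.0004*299) = 378.9 m/s

378.9 m/s


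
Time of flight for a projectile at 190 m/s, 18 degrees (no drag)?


T = 2*v0*sin(theta)/g = 2*190*sin(18°)/9.81 = 11.97 s

11.97 s


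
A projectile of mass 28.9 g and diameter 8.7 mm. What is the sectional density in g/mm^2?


SD = m/d^2 = 28.9/8.7^2 = 0.3818 g/mm^2

0.3818 g/mm^2


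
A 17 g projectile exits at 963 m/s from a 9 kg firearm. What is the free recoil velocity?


v_recoil = m_p * v_p / m_gun = 0.017 * 963 / 9 = 1.819 m/s

1.819 m/s


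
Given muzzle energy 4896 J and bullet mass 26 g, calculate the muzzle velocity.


v = sqrt(2*E/m) = sqrt(2*4896/0.026) = 613.7 m/s

613.7 m/s


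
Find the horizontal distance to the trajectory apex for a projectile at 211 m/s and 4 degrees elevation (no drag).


R = v0^2*sin(2*theta)/g = 211^2*sin(2*4°)/9.81 = 631.613 m
apex_dist = R/2 = 631.613/2 = 315.8 m

315.8 m


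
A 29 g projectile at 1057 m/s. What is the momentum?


p = m*v = 0.029*1057 = 30.65 kg·m/s

30.65 kg·m/s


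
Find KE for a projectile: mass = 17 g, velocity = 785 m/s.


E = 0.5*m*v^2 = 0.5*0.017*785^2 = 5238 J

5238 J


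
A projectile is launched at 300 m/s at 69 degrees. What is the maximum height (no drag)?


H = (v0*sin(theta))^2 / (2g) = (300*sin(69°))^2 / (2*9.81) = 3998 m

3998 m


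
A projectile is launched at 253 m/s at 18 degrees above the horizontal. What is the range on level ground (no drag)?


R = v0^2 * sin(2*theta) / g = 253^2 * sin(2*18°) / 9.81 = 3835 m

3835 m


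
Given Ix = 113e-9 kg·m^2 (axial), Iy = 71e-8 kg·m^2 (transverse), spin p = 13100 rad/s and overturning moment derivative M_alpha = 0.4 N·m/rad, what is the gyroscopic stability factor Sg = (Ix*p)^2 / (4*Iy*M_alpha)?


Sg = Ix^2 * p^2 / (4 * Iy * M_alpha) = (113e-9)^2 * 13100^2 / (4 * 71e-8 * 0.4) = 1.929

1.929


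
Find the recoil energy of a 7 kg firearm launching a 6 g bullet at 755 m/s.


v_r = m_p*v_p/m_gun = 0.006*755/7 = 0.647143 m/s, E_r = 0.5*m_gun*v_r^2 = 0.5*7*0.647143^2 = 1.466 J

1.466 J


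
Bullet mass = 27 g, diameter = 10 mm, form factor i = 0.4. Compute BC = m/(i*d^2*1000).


BC = m/(i*d^2*1000) = 27/(0.4 * 10^2 * 1000) = 0.000675

0.000675


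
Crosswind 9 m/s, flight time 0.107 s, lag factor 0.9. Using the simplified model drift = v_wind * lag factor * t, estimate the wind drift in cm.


drift = v_wind * lag * t = 9 * 0.9 * 0.107 = 0.8667 m ≈ 86.67 cm

86.67 cm


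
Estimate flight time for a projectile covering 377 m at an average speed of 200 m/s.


t = d/v = 377/200 = 1.885 s

1.885 s


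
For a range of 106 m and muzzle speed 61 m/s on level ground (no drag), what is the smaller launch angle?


sin(2*theta) = R*g/v0^2 = 106*9.81/61^2 = 0.279457, theta = arcsin(0.279457)/2 = 8.114°

8.114 degrees


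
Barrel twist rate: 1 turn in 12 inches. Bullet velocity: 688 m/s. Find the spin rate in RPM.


twist_m = 12*0.0254 = 0.3048 m
spin = v/twist = 688/0.3048 = 2257.218 rev/s
RPM = spin*60 = 2257.218*60 ≈ 135433 RPM

135433 RPM


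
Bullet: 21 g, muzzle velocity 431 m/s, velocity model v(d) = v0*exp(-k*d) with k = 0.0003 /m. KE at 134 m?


v = v0*exp(-k*d) = 431*exp(-0.0003*134) = 414.017 m/s
E = 0.5*m*v^2 = 0.5*0.021*414.017^2 = 1800 J

1800 J


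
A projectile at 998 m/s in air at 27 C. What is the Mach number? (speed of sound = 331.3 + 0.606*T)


a = 331.3 + 0.606*(27) = 347.662 m/s
M = v/a = 998/347.662 = 2.871

2.871


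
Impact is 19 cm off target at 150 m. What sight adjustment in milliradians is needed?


1 mrad subtends 1 cm per 10 m of range, so adj = error_cm / (dist_m / 10) = 19 / (150/10) = 1.267 mrad

1.267 mrad


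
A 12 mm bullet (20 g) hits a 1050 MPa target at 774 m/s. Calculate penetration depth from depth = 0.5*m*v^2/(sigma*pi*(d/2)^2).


A = pi*(d/2)^2 = pi*(12/2)^2 = 113.097 mm^2
E = 0.5*m*v^2 = 0.5*0.02*774^2 = 5990.76 J
depth = E/(sigma*A) = 5990.76 J / (1050 MPa * 113.097 mm^2) = 5990.76/(1050 * 113.097) m = 0.0504476 m ≈ 50.45 mm

50.45 mm


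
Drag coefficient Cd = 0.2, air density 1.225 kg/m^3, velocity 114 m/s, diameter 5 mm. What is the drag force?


A = pi*(d/2)^2 = pi*(5/2000)^2 = 1.96350e-05 m^2
Fd = 0.5*Cd*rho*A*v^2 = 0.5*0.2*1.225*1.96350e-05*114^2 = 0.03126 N

0.03126 N


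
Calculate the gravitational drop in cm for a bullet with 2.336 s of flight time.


drop = 0.5*g*t^2 = 0.5*9.81*2.336^2 = 26.7661 m ≈ 2677 cm

2677 cm


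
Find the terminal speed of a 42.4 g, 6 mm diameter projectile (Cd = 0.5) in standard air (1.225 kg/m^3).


A = pi*(d/2)^2 = pi*(6/2000)^2 = 2.82743e-05 m^2
vt = sqrt(2mg/(Cd*rho*A)) = sqrt(2*0.0424*9.81/(0.5 * 1.225 * 2.82743e-05)) = 219.2 m/s

219.2 m/s


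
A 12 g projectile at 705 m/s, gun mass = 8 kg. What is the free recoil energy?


v_r = m_p*v_p/m_gun = 0.012*705/8 = 1.0575 m/s, E_r = 0.5*m_gun*v_r^2 = 0.5*8*1.0575^2 = 4.473 J

4.473 J


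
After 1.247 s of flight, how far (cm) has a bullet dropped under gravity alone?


drop = 0.5*g*t^2 = 0.5*9.81*1.247^2 = 7.62732 m ≈ 762.7 cm

762.7 cm


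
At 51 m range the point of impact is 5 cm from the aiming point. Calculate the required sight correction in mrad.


1 mrad subtends 1 cm per 10 m of range, so adj = error_cm / (dist_m / 10) = 5 / (51/10) = 0.9804 mrad

0.9804 mrad


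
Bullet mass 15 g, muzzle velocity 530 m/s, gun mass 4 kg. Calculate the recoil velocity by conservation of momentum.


v_recoil = m_p * v_p / m_gun = 0.015 * 530 / 4 = 1.987 m/s

1.987 m/s


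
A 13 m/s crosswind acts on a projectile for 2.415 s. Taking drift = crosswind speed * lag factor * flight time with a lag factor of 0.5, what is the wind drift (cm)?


drift = v_wind * lag * t = 13 * 0.5 * 2.415 = 15.6975 m ≈ 1570 cm

1570 cm


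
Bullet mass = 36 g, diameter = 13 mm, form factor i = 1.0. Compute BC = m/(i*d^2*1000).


BC = m/(i*d^2*1000) = 36/(1.0 * 13^2 * 1000) = 0.000213

0.000213


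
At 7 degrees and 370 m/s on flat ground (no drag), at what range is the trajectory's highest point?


R = v0^2*sin(2*theta)/g = 370^2*sin(2*7°)/9.81 = 3376.06 m
apex_dist = R/2 = 3376.06/2 = 1688 m

1688 m


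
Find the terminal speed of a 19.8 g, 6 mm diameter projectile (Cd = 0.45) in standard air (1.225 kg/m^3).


A = pi*(d/2)^2 = pi*(6/2000)^2 = 2.82743e-05 m^2
vt = sqrt(2mg/(Cd*rho*A)) = sqrt(2*0.0198*9.81/(0.45 * 1.225 * 2.82743e-05)) = 157.9 m/s

157.9 m/s


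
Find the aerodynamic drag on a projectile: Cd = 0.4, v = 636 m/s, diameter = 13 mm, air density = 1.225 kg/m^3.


A = pi*(d/2)^2 = pi*(13/2000)^2 = 1.32732e-04 m^2
Fd = 0.5*Cd*rho*A*v^2 = 0.5*0.4*1.225*1.32732e-04*636^2 = 13.15 N

13.15 N


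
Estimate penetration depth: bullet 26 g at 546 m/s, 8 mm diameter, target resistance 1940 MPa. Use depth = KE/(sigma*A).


A = pi*(d/2)^2 = pi*(8/2)^2 = 50.2655 mm^2
E = 0.5*m*v^2 = 0.5*0.026*546^2 = 3875.51 J
depth = E/(sigma*A) = 3875.51 J / (1940 MPa * 50.2655 mm^2) = 3875.51/(1940 * 50.2655) m = 0.0397427 m ≈ 39.74 mm

39.74 mm


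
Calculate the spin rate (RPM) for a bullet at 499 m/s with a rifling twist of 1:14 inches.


twist_m = 14*0.0254 = 0.3556 m
spin = v/twist = 499/0.3556 = 1403.262 rev/s
RPM = spin*60 = 1403.262*60 ≈ 84196 RPM

84196 RPM


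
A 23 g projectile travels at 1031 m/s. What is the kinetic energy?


E = 0.5*m*v^2 = 0.5*0.023*1031^2 = 12224 J

12224 J


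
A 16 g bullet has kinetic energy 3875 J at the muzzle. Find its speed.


v = sqrt(2*E/m) = sqrt(2*3875/0.016) = 696 m/s

696 m/s


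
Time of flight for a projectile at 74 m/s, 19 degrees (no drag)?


T = 2*v0*sin(theta)/g = 2*74*sin(19°)/9.81 = 4.912 s

4.912 s


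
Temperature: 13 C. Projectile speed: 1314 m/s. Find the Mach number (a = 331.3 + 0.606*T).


a = 331.3 + 0.606*(13) = 339.178 m/s
M = v/a = 1314/339.178 = 3.874

3.874


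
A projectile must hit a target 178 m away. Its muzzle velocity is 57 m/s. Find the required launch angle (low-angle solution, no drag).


sin(2*theta) = R*g/v0^2 = 178*9.81/57^2 = 0.537452, theta = arcsin(0.537452)/2 = 16.26°

16.26 degrees


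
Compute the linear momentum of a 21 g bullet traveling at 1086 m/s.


p = m*v = 0.021*1086 = 22.81 kg·m/s

22.81 kg·m/s


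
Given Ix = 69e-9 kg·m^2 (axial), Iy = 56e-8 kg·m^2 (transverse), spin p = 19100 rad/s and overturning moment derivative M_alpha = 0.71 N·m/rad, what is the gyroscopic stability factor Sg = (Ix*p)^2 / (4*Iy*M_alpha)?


Sg = Ix^2 * p^2 / (4 * Iy * M_alpha) = (69e-9)^2 * 19100^2 / (4 * 56e-8 * 0.71) = 1.092

1.092


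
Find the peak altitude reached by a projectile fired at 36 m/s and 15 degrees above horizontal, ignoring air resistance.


H = (v0*sin(theta))^2 / (2g) = (36*sin(15°))^2 / (2*9.81) = 4.425 m

4.425 m


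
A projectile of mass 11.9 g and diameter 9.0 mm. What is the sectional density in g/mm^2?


SD = m/d^2 = 11.9/9.0^2 = 0.1469 g/mm^2

0.1469 g/mm^2


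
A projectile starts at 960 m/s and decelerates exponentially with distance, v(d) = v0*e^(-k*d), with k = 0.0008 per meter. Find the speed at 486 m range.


v = v0*exp(-k*d) = 960*exp(-0.0008*486) = 650.8 m/s

650.8 m/s


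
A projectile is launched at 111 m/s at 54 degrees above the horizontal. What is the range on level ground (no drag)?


R = v0^2 * sin(2*theta) / g = 111^2 * sin(2*54°) / 9.81 = 1194 m

1194 m


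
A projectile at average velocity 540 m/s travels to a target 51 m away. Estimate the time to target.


t = d/v = 51/540 = 0.09444 s

0.09444 s


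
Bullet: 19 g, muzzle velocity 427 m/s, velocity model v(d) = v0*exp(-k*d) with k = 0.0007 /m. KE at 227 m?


v = v0*exp(-k*d) = 427*exp(-0.0007*227) = 364.266 m/s
E = 0.5*m*v^2 = 0.5*0.019*364.266^2 = 1261 J

1261 J


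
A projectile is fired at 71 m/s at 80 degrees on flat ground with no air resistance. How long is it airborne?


T = 2*v0*sin(theta)/g = 2*71*sin(80°)/9.81 = 14.26 s

14.26 s


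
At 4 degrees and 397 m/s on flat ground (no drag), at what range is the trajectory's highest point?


R = v0^2*sin(2*theta)/g = 397^2*sin(2*4°)/9.81 = 2235.98 m
apex_dist = R/2 = 2235.98/2 = 1118 m

1118 m


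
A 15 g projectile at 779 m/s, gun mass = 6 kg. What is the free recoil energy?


v_r = m_p*v_p/m_gun = 0.015*779/6 = 1.9475 m/s, E_r = 0.5*m_gun*v_r^2 = 0.5*6*1.9475^2 = 11.38 J

11.38 J


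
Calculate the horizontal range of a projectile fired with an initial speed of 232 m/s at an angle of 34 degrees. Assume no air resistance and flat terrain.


R = v0^2 * sin(2*theta) / g = 232^2 * sin(2*34°) / 9.81 = 5087 m

5087 m


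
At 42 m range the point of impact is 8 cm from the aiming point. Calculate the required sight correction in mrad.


1 mrad subtends 1 cm per 10 m of range, so adj = error_cm / (dist_m / 10) = 8 / (42/10) = 1.905 mrad

1.905 mrad


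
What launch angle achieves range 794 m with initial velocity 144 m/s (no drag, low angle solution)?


sin(2*theta) = R*g/v0^2 = 794*9.81/144^2 = 0.375634, theta = arcsin(0.375634)/2 = 11.03°

11.03 degrees


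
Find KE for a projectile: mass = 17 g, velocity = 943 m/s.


E = 0.5*m*v^2 = 0.5*0.017*943^2 = 7559 J

7559 J


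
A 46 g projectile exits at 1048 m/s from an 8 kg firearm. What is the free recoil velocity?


v_recoil = m_p * v_p / m_gun = 0.046 * 1048 / 8 = 6.026 m/s

6.026 m/s


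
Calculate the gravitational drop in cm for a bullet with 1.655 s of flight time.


drop = 0.5*g*t^2 = 0.5*9.81*1.655^2 = 13.4349 m ≈ 1343 cm

1343 cm


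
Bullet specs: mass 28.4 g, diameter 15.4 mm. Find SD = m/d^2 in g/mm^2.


SD = m/d^2 = 28.4/15.4^2 = 0.1198 g/mm^2

0.1198 g/mm^2


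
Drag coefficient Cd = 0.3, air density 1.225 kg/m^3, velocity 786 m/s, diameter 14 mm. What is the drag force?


A = pi*(d/2)^2 = pi*(14/2000)^2 = 1.53938e-04 m^2
Fd = 0.5*Cd*rho*A*v^2 = 0.5*0.3*1.225*1.53938e-04*786^2 = 17.48 N

17.48 N


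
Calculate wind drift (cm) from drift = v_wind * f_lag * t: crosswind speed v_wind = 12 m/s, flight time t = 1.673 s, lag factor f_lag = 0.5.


drift = v_wind * lag * t = 12 * 0.5 * 1.673 = 10.038 m ≈ 1004 cm

1004 cm


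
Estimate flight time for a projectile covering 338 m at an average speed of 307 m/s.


t = d/v = 338/307 = 1.101 s

1.101 s


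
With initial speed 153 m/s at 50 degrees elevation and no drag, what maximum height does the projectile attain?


H = (v0*sin(theta))^2 / (2g) = (153*sin(50°))^2 / (2*9.81) = 700.2 m

700.2 m


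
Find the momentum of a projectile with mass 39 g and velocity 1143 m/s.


p = m*v = 0.039*1143 = 44.58 kg·m/s

44.58 kg·m/s


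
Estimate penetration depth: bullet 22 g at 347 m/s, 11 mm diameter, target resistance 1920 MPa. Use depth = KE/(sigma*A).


A = pi*(d/2)^2 = pi*(11/2)^2 = 95.0332 mm^2
E = 0.5*m*v^2 = 0.5*0.022*347^2 = 1324.5 J
depth = E/(sigma*A) = 1324.5 J / (1920 MPa * 95.0332 mm^2) = 1324.5/(1920 * 95.0332) m = 0.00725897 m ≈ 7.259 mm

7.259 mm


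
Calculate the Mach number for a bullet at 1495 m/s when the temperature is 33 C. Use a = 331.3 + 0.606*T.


a = 331.3 + 0.606*(33) = 351.298 m/s
M = v/a = 1495/351.298 = 4.256

4.256


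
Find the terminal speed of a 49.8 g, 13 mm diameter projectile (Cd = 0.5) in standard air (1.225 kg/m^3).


A = pi*(d/2)^2 = pi*(13/2000)^2 = 1.32732e-04 m^2
vt = sqrt(2mg/(Cd*rho*A)) = sqrt(2*0.0498*9.81/(0.5 * 1.225 * 1.32732e-04)) = 109.6 m/s

109.6 m/s


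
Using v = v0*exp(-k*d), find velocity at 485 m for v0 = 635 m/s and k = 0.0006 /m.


v = v0*exp(-k*d) = 635*exp(-0.0006*485) = 474.7 m/s

474.7 m/s


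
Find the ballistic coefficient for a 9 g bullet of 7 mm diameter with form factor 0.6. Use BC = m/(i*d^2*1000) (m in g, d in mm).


BC = m/(i*d^2*1000) = 9/(0.6 * 7^2 * 1000) = 0.0003061

0.0003061
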